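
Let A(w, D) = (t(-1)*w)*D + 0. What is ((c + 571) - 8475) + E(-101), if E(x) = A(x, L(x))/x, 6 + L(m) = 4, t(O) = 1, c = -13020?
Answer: -20926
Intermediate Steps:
L(m) = -2 (L(m) = -6 + 4 = -2)
A(w, D) = D*w (A(w, D) = (1*w)*D + 0 = w*D + 0 = D*w + 0 = D*w)
E(x) = -2 (E(x) = (-2*x)/x = -2)
((c + 571) - 8475) + E(-101) = ((-13020 + 571) - 8475) - 2 = (-12449 - 8475) - 2 = -20924 - 2 = -20926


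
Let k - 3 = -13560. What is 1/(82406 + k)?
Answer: 1/68849 ≈ 1.4525e-5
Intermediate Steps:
k = -13557 (k = 3 - 13560 = -13557)
1/(82406 + k) = 1/(82406 - 13557) = 1/68849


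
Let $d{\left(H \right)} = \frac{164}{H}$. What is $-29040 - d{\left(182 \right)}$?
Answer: $- \frac{2642722}{91} \approx -29041.0$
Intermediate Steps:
$-29040 - d{\left(182 \right)} = -29040 - \frac{164}{182} = -29040 - 164 \cdot \frac{1}{182} = -29040 - \frac{82}{91} = - \frac{2642722}{91}$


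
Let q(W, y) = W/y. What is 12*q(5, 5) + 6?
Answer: 18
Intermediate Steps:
12*q(5, 5) + 6 = 12*(5/5) + 6 = 12*(5*(⅕)) + 6 = 12*1 + 6 = 12 + 6 = 18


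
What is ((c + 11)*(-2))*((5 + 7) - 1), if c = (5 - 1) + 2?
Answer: -374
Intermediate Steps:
c = 6 (c = 4 + 2 = 6)
((c + 11)*(-2))*((5 + 7) - 1) = ((6 + 11)*(-2))*((5 + 7) - 1) = (17*(-2))*(12 - 1) = -34*11 = -374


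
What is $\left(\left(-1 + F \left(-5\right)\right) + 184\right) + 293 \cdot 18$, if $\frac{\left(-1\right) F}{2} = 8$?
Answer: $5537$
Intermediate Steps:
$F = -16$ ($F = \left(-2\right) 8 = -16$)
$\left(\left(-1 + F \left(-5\right)\right) + 184\right) + 293 \cdot 18 = \left(\left(-1 - -80\right) + 184\right) + 293 \cdot 18 = \left(\left(-1 + 80\right) + 184\right) + 5274 = \left(79 + 184\right) + 5274 = 263 + 5274 = 5537$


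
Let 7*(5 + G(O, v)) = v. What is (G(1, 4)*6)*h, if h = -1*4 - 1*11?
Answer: 2790/7 ≈ 398.57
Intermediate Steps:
G(O, v) = -5 + v/7
h = -15 (h = -4 - 11 = -15)
(G(1, 4)*6)*h = ((-5 + (⅐)*4)*6)*(-15) = ((-5 + 4/7)*6)*(-15) = -31/7*6*(-15) = -186/7*(-15) = 2790/7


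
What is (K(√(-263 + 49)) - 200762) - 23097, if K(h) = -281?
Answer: -224140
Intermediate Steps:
(K(√(-263 + 49)) - 200762) - 23097 = (-281 - 200762) - 23097 = -201043 - 23097 = -224140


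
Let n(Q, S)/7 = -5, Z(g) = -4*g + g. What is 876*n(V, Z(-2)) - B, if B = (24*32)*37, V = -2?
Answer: -59076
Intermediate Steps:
Z(g) = -3*g
n(Q, S) = -35 (n(Q, S) = 7*(-5) = -35)
B = 28416 (B = 768*37 = 28416)
876*n(V, Z(-2)) - B = 876*(-35) - 1*28416 = -30660 - 28416 = -59076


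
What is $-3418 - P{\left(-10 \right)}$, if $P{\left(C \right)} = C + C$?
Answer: $-3398$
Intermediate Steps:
$P{\left(C \right)} = 2 C$
$-3418 - P{\left(-10 \right)} = -3418 - 2 \left(-10\right) = -3418 - -20 = -3418 + 20 = -3398$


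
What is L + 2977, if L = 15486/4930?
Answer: 253312/85 ≈ 2980.1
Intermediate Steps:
L = 267/85 (L = 15486*(1/4930) = 267/85 ≈ 3.1412)
L + 2977 = 267/85 + 2977 = 253312/85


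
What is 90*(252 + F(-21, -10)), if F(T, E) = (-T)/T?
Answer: 22590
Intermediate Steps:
F(T, E) = -1
90*(252 + F(-21, -10)) = 90*(252 - 1) = 90*251 = 22590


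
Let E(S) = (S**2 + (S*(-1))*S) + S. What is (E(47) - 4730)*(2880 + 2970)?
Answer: -27395550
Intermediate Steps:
E(S) = S (E(S) = (S**2 + (-S)*S) + S = (S**2 - S**2) + S = 0 + S = S)
(E(47) - 4730)*(2880 + 2970) = (47 - 4730)*(2880 + 2970) = -4683*5850 = -27395550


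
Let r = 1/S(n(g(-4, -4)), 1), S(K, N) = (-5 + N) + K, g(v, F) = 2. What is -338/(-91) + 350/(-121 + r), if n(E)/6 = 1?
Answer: 1366/1687 ≈ 0.80972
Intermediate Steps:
n(E) = 6 (n(E) = 6*1 = 6)
S(K, N) = -5 + K + N
r = ½ (r = 1/(-5 + 6 + 1) = 1/2 = ½ ≈ 0.50000)
-338/(-91) + 350/(-121 + r) = -338/(-91) + 350/(-121 + ½) = -338*(-1/91) + 350/(-241/2) = 26/7 + 350*(-2/241) = 26/7 - 700/241 = 1366/1687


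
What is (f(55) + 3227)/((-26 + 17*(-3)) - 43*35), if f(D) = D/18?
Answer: -58141/28476 ≈ -2.0418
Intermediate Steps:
f(D) = D/18 (f(D) = D*(1/18) = D/18)
(f(55) + 3227)/((-26 + 17*(-3)) - 43*35) = ((1/18)*55 + 3227)/((-26 + 17*(-3)) - 43*35) = (55/18 + 3227)/((-26 - 51) - 1505) = 58141/(18*(-77 - 1505)) = (58141/18)/(-1582) = (58141/18)*(-1/1582) = -58141/28476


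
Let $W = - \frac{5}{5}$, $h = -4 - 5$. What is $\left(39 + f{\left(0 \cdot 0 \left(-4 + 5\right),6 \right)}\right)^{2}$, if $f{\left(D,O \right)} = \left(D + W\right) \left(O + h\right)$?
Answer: $1764$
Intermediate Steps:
$h = -9$ ($h = -4 - 5 = -9$)
$W = -1$ ($W = \left(-5\right) \frac{1}{5} = -1$)
$f{\left(D,O \right)} = \left(-1 + D\right) \left(-9 + O\right)$ ($f{\left(D,O \right)} = \left(D - 1\right) \left(O - 9\right) = \left(-1 + D\right) \left(-9 + O\right)$)
$\left(39 + f{\left(0 \cdot 0 \left(-4 + 5\right),6 \right)}\right)^{2} = \left(39 + \left(9 - 6 - 9 \cdot 0 \cdot 0 \left(-4 + 5\right) + 0 \cdot 0 \left(-4 + 5\right) 6\right)\right)^{2} = \left(39 + \left(9 - 6 - 9 \cdot 0 \cdot 0 \cdot 1 + 0 \cdot 0 \cdot 1 \cdot 6\right)\right)^{2} = \left(39 + \left(9 - 6 - 9 \cdot 0 \cdot 0 + 0 \cdot 0 \cdot 6\right)\right)^{2} = \left(39 + \left(9 - 6 - 0 + 0 \cdot 6\right)\right)^{2} = \left(39 + \left(9 - 6 + 0 + 0\right)\right)^{2} = \left(39 + 3\right)^{2} = 42^{2} = 1764$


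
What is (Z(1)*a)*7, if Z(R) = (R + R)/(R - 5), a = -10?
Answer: 35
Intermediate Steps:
Z(R) = 2*R/(-5 + R) (Z(R) = (2*R)/(-5 + R) = 2*R/(-5 + R))
(Z(1)*a)*7 = ((2*1/(-5 + 1))*(-10))*7 = ((2*1/(-4))*(-10))*7 = ((2*1*(-1/4))*(-10))*7 = -1/2*(-10)*7 = 5*7 = 35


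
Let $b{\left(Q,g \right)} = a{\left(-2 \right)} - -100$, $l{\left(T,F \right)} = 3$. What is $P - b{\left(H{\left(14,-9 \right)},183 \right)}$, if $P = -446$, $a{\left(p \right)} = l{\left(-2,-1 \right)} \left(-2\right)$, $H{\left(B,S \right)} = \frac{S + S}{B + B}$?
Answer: $-540$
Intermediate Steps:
$H{\left(B,S \right)} = \frac{S}{B}$ ($H{\left(B,S \right)} = \frac{2 S}{2 B} = 2 S \frac{1}{2 B} = \frac{S}{B}$)
$a{\left(p \right)} = -6$ ($a{\left(p \right)} = 3 \left(-2\right) = -6$)
$b{\left(Q,g \right)} = 94$ ($b{\left(Q,g \right)} = -6 - -100 = -6 + 100 = 94$)
$P - b{\left(H{\left(14,-9 \right)},183 \right)} = -446 - 94 = -540$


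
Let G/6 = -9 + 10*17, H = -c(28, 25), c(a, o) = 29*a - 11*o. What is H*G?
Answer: -518742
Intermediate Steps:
c(a, o) = -11*o + 29*a
H = -537 (H = -(-11*25 + 29*28) = -(-275 + 812) = -1*537 = -537)
G = 966 (G = 6*(-9 + 10*17) = 6*(-9 + 170) = 6*161 = 966)
H*G = -537*966 = -518742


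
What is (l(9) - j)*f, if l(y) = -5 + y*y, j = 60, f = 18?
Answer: 288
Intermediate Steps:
l(y) = -5 + y**2
(l(9) - j)*f = ((-5 + 9**2) - 1*60)*18 = ((-5 + 81) - 60)*18 = (76 - 60)*18 = 16*18 = 288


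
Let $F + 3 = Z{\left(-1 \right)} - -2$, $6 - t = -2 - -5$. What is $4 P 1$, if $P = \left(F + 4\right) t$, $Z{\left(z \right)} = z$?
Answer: $24$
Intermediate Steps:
$t = 3$ ($t = 6 - \left(-2 - -5\right) = 6 - \left(-2 + 5\right) = 6 - 3 = 3$)
$F = -2$ ($F = -3 - -1 = -3 + \left(-1 + 2\right) = -3 + 1 = -2$)
$P = 6$ ($P = \left(-2 + 4\right) 3 = 2 \cdot 3 = 6$)
$4 P 1 = 4 \cdot 6 \cdot 1 = 24 \cdot 1 = 24$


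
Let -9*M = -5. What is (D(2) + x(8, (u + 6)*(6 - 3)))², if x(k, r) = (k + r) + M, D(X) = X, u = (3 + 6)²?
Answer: 5973136/81 ≈ 73742.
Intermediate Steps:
M = 5/9 (M = -⅑*(-5) = 5/9 ≈ 0.55556)
u = 81 (u = 9² = 81)
x(k, r) = 5/9 + k + r (x(k, r) = (k + r) + 5/9 = 5/9 + k + r)
(D(2) + x(8, (u + 6)*(6 - 3)))² = (2 + (5/9 + 8 + (81 + 6)*(6 - 3)))² = (2 + (5/9 + 8 + 87*3))² = (2 + (5/9 + 8 + 261))² = (2 + 2426/9)² = (2444/9)² = 5973136/81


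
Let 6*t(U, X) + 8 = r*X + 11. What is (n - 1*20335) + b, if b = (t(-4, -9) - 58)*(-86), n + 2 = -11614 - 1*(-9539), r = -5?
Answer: -18112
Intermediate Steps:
n = -2077 (n = -2 + (-11614 - 1*(-9539)) = -2 + (-11614 + 9539) = -2 - 2075 = -2077)
t(U, X) = ½ - 5*X/6 (t(U, X) = -4/3 + (-5*X + 11)/6 = -4/3 + (11 - 5*X)/6 = -4/3 + (11/6 - 5*X/6) = ½ - 5*X/6)
b = 4300 (b = ((½ - ⅚*(-9)) - 58)*(-86) = ((½ + 15/2) - 58)*(-86) = (8 - 58)*(-86) = -50*(-86) = 4300)
(n - 1*20335) + b = (-2077 - 1*20335) + 4300 = (-2077 - 20335) + 4300 = -22412 + 4300 = -18112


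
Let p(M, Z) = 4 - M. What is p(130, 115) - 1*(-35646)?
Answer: 35520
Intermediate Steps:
p(130, 115) - 1*(-35646) = (4 - 1*130) - 1*(-35646) = (4 - 130) + 35646 = -126 + 35646 = 35520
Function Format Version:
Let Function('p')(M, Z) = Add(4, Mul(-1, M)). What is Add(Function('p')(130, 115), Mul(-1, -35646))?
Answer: 35520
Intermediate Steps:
Add(Function('p')(130, 115), Mul(-1, -35646)) = Add(Add(4, Mul(-1, 130)), Mul(-1, -35646)) = Add(Add(4, -130), 35646) = Add(-126, 35646) = 35520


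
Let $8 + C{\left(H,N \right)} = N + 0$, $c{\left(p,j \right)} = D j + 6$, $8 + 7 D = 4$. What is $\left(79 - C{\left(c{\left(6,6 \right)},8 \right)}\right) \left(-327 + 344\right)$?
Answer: $1343$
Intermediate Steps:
$D = - \frac{4}{7}$ ($D = - \frac{8}{7} + \frac{1}{7} \cdot 4 = - \frac{8}{7} + \frac{4}{7} = - \frac{4}{7} \approx -0.57143$)
$c{\left(p,j \right)} = 6 - \frac{4 j}{7}$ ($c{\left(p,j \right)} = - \frac{4 j}{7} + 6 = 6 - \frac{4 j}{7}$)
$C{\left(H,N \right)} = -8 + N$ ($C{\left(H,N \right)} = -8 + \left(N + 0\right) = -8 + N$)
$\left(79 - C{\left(c{\left(6,6 \right)},8 \right)}\right) \left(-327 + 344\right) = \left(79 - \left(-8 + 8\right)\right) \left(-327 + 344\right) = \left(79 - 0\right) 17 = \left(79 + 0\right) 17 = 79 \cdot 17 = 1343$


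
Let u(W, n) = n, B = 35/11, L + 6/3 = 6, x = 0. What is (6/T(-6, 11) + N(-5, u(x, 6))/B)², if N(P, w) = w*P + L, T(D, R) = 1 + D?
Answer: 107584/1225 ≈ 87.824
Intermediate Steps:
L = 4 (L = -2 + 6 = 4)
B = 35/11 (B = 35*(1/11) = 35/11 ≈ 3.1818)
N(P, w) = 4 + P*w (N(P, w) = w*P + 4 = P*w + 4 = 4 + P*w)
(6/T(-6, 11) + N(-5, u(x, 6))/B)² = (6/(1 - 6) + (4 - 5*6)/(35/11))² = (6/(-5) + (4 - 30)*(11/35))² = (6*(-⅕) - 26*11/35)² = (-6/5 - 286/35)² = (-328/35)² = 107584/1225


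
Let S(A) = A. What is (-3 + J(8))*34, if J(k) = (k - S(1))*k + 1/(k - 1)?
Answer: 12648/7 ≈ 1806.9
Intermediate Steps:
J(k) = 1/(-1 + k) + k*(-1 + k) (J(k) = (k - 1*1)*k + 1/(k - 1) = (k - 1)*k + 1/(-1 + k) = (-1 + k)*k + 1/(-1 + k) = k*(-1 + k) + 1/(-1 + k) = 1/(-1 + k) + k*(-1 + k))
(-3 + J(8))*34 = (-3 + (1 + 8 + 8**3 - 2*8**2)/(-1 + 8))*34 = (-3 + (1 + 8 + 512 - 2*64)/7)*34 = (-3 + (1 + 8 + 512 - 128)/7)*34 = (-3 + (1/7)*393)*34 = (-3 + 393/7)*34 = (372/7)*34 = 12648/7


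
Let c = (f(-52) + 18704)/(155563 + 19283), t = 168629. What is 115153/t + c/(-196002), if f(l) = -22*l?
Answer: 328859086915207/481578647539689 ≈ 0.68288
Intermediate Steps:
c = 3308/29141 (c = (-22*(-52) + 18704)/(155563 + 19283) = (1144 + 18704)/174846 = 19848*(1/174846) = 3308/29141 ≈ 0.11352)
115153/t + c/(-196002) = 115153/168629 + (3308/29141)/(-196002) = 115153*(1/168629) + (3308/29141)*(-1/196002) = 115153/168629 - 1654/2855847141 = 328859086915207/481578647539689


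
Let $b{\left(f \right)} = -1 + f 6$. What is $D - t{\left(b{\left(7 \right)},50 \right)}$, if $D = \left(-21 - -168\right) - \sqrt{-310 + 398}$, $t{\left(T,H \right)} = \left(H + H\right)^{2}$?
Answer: $-9853 - 2 \sqrt{22} \approx -9862.4$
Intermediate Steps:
$b{\left(f \right)} = -1 + 6 f$
$t{\left(T,H \right)} = 4 H^{2}$ ($t{\left(T,H \right)} = \left(2 H\right)^{2} = 4 H^{2}$)
$D = 147 - 2 \sqrt{22}$ ($D = \left(-21 + 168\right) - \sqrt{88} = 147 - 2 \sqrt{22} \approx 137.62$)
$D - t{\left(b{\left(7 \right)},50 \right)} = \left(147 - 2 \sqrt{22}\right) - 4 \cdot 50^{2} = \left(147 - 2 \sqrt{22}\right) - 4 \cdot 2500 = \left(147 - 2 \sqrt{22}\right) - 10000 = -9853 - 2 \sqrt{22}$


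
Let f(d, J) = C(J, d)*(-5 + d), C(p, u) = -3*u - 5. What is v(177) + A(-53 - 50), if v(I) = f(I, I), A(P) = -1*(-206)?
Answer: -91986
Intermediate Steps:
C(p, u) = -5 - 3*u
A(P) = 206
f(d, J) = (-5 + d)*(-5 - 3*d) (f(d, J) = (-5 - 3*d)*(-5 + d) = (-5 + d)*(-5 - 3*d))
v(I) = -(-5 + I)*(5 + 3*I)
v(177) + A(-53 - 50) = -(-5 + 177)*(5 + 3*177) + 206 = -1*172*(5 + 531) + 206 = -1*172*536 + 206 = -92192 + 206 = -91986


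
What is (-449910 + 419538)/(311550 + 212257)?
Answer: -30372/523807 ≈ -0.057983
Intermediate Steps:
(-449910 + 419538)/(311550 + 212257) = -30372/523807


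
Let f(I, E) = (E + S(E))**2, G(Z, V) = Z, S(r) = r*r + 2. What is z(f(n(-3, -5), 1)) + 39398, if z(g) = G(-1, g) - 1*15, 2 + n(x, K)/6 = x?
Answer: 39382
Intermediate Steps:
S(r) = 2 + r**2 (S(r) = r**2 + 2 = 2 + r**2)
n(x, K) = -12 + 6*x
f(I, E) = (2 + E + E**2)**2 (f(I, E) = (E + (2 + E**2))**2 = (2 + E + E**2)**2)
z(g) = -16 (z(g) = -1 - 1*15 = -1 - 15 = -16)
z(f(n(-3, -5), 1)) + 39398 = -16 + 39398 = 39382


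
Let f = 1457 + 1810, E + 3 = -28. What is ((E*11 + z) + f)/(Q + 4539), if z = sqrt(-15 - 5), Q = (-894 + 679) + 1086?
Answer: 1463/2705 + I*sqrt(5)/2705 ≈ 0.54085 + 0.00082664*I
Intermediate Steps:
E = -31 (E = -3 - 28 = -31)
Q = 871 (Q = -215 + 1086 = 871)
z = 2*I*sqrt(5) (z = sqrt(-20) = 2*I*sqrt(5) ≈ 4.4721*I)
f = 3267
((E*11 + z) + f)/(Q + 4539) = ((-31*11 + 2*I*sqrt(5)) + 3267)/(871 + 4539) = ((-341 + 2*I*sqrt(5)) + 3267)/5410 = (2926 + 2*I*sqrt(5))*(1/5410) = 1463/2705 + I*sqrt(5)/2705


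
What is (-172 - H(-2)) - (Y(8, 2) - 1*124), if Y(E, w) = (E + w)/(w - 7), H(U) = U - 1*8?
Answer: -36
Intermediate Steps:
H(U) = -8 + U (H(U) = U - 8 = -8 + U)
Y(E, w) = (E + w)/(-7 + w)
(-172 - H(-2)) - (Y(8, 2) - 1*124) = (-172 - (-8 - 2)) - ((8 + 2)/(-7 + 2) - 1*124) = (-172 - 1*(-10)) - (10/(-5) - 124) = (-172 + 10) - (-⅕*10 - 124) = -162 - (-2 - 124) = -162 - 1*(-126) = -162 + 126 = -36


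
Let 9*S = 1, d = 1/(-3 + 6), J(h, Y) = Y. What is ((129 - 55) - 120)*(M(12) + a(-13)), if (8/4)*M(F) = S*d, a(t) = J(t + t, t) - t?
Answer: -23/27 ≈ -0.85185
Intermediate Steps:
a(t) = 0 (a(t) = t - t = 0)
d = 1/3 ≈ 0.33333
S = 1/9 (S = (1/9)*1 = 1/9 ≈ 0.11111)
M(F) = 1/54 (M(F) = ((1/9)*(1/3))/2 = (1/2)*(1/27) = 1/54)
((129 - 55) - 120)*(M(12) + a(-13)) = ((129 - 55) - 120)*(1/54 + 0) = (74 - 120)*(1/54) = -46*1/54 = -23/27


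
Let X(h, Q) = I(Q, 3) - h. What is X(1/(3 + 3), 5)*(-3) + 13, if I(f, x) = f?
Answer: -3/2 ≈ -1.5000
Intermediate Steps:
X(h, Q) = Q - h
X(1/(3 + 3), 5)*(-3) + 13 = (5 - 1/(3 + 3))*(-3) + 13 = (5 - 1/6)*(-3) + 13 = (5 - 1*⅙)*(-3) + 13 = (5 - ⅙)*(-3) + 13 = (29/6)*(-3) + 13 = -29/2 + 13 = -3/2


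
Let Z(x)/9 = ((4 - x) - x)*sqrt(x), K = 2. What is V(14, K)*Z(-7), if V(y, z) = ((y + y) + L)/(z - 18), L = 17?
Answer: -3645*I*sqrt(7)/8 ≈ -1205.5*I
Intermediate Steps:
V(y, z) = (17 + 2*y)/(-18 + z) (V(y, z) = ((y + y) + 17)/(z - 18) = (2*y + 17)/(-18 + z) = (17 + 2*y)/(-18 + z))
Z(x) = 9*sqrt(x)*(4 - 2*x) (Z(x) = 9*(((4 - x) - x)*sqrt(x)) = 9*((4 - 2*x)*sqrt(x)) = 9*(sqrt(x)*(4 - 2*x)) = 9*sqrt(x)*(4 - 2*x))
V(14, K)*Z(-7) = ((17 + 2*14)/(-18 + 2))*(18*sqrt(-7)*(2 - 1*(-7))) = ((17 + 28)/(-16))*(18*(I*sqrt(7))*(2 + 7)) = (-1/16*45)*(18*(I*sqrt(7))*9) = -3645*I*sqrt(7)/8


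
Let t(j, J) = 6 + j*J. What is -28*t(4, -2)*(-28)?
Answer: -1568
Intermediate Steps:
t(j, J) = 6 + J*j
-28*t(4, -2)*(-28) = -28*(6 - 2*4)*(-28) = -28*(6 - 8)*(-28) = -28*(-2)*(-28) = 56*(-28) = -1568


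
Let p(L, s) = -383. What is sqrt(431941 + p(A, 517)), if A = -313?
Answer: sqrt(431558) ≈ 656.93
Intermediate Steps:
sqrt(431941 + p(A, 517)) = sqrt(431941 - 383) = sqrt(431558)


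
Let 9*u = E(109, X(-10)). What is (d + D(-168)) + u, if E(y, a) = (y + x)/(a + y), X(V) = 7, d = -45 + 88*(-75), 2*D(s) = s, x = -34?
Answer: -2341667/348 ≈ -6728.9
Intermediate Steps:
D(s) = s/2
d = -6645 (d = -45 - 6600 = -6645)
E(y, a) = (-34 + y)/(a + y) (E(y, a) = (y - 34)/(a + y) = (-34 + y)/(a + y))
u = 25/348 (u = ((-34 + 109)/(7 + 109))/9 = (75/116)/9 = ((1/116)*75)/9 = (⅑)*(75/116) = 25/348 ≈ 0.071839)
(d + D(-168)) + u = (-6645 + (½)*(-168)) + 25/348 = (-6645 - 84) + 25/348 = -6729 + 25/348 = -2341667/348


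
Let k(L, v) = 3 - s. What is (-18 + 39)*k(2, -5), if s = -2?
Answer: 105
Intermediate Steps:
k(L, v) = 5 (k(L, v) = 3 - 1*(-2) = 3 + 2 = 5)
(-18 + 39)*k(2, -5) = (-18 + 39)*5 = 21*5 = 105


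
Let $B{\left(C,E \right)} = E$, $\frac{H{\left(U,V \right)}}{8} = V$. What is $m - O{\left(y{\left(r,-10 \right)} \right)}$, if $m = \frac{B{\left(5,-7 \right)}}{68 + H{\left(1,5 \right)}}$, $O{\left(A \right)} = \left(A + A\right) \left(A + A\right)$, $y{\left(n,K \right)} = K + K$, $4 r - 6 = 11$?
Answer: $- \frac{172807}{108} \approx -1600.1$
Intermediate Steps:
$r = \frac{17}{4}$ ($r = \frac{3}{2} + \frac{1}{4} \cdot 11 = \frac{3}{2} + \frac{11}{4} = \frac{17}{4} \approx 4.25$)
$H{\left(U,V \right)} = 8 V$
$y{\left(n,K \right)} = 2 K$
$O{\left(A \right)} = 4 A^{2}$ ($O{\left(A \right)} = 2 A 2 A = 4 A^{2}$)
$m = - \frac{7}{108}$ ($m = - \frac{7}{68 + 8 \cdot 5} = - \frac{7}{68 + 40} = - \frac{7}{108} \approx -0.064815$)
$m - O{\left(y{\left(r,-10 \right)} \right)} = - \frac{7}{108} - 4 \left(2 \left(-10\right)\right)^{2} = - \frac{7}{108} - 4 \left(-20\right)^{2} = - \frac{7}{108} - 4 \cdot 400 = - \frac{7}{108} - 1600 = - \frac{172807}{108}$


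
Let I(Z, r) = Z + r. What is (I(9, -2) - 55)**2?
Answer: 2304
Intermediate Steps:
(I(9, -2) - 55)**2 = ((9 - 2) - 55)**2 = (7 - 55)**2 = (-48)**2 = 2304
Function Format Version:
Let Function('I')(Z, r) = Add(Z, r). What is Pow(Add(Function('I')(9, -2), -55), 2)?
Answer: 2304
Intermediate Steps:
Pow(Add(Function('I')(9, -2), -55), 2) = Pow(Add(Add(9, -2), -55), 2) = Pow(Add(7, -55), 2) = Pow(-48, 2) = 2304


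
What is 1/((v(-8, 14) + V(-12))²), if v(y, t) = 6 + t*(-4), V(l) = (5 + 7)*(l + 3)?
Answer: 1/24964 ≈ 4.0058e-5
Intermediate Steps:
V(l) = 36 + 12*l (V(l) = 12*(3 + l) = 36 + 12*l)
v(y, t) = 6 - 4*t
1/((v(-8, 14) + V(-12))²) = 1/(((6 - 4*14) + (36 + 12*(-12)))²) = 1/(((6 - 56) + (36 - 144))²) = 1/((-50 - 108)²) = 1/((-158)²) = 1/24964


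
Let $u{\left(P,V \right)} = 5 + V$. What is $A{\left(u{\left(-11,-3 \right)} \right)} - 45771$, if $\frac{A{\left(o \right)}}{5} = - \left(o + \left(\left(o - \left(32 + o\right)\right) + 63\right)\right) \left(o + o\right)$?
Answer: $-46431$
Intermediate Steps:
$A{\left(o \right)} = - 10 o \left(31 + o\right)$ ($A{\left(o \right)} = 5 \left(- \left(o + \left(\left(o - \left(32 + o\right)\right) + 63\right)\right) \left(o + o\right)\right) = 5 \left(- \left(o + \left(-32 + 63\right)\right) 2 o\right) = 5 \left(- \left(o + 31\right) 2 o\right) = 5 \left(- \left(31 + o\right) 2 o\right) = 5 \left(- 2 o \left(31 + o\right)\right) = - 10 o \left(31 + o\right)$)
$A{\left(u{\left(-11,-3 \right)} \right)} - 45771 = - 10 \left(5 - 3\right) \left(31 + \left(5 - 3\right)\right) - 45771 = \left(-10\right) 2 \left(31 + 2\right) - 45771 = \left(-10\right) 2 \cdot 33 - 45771 = -660 - 45771 = -46431$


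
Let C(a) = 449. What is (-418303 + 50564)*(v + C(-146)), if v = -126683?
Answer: 46421164926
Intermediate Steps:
(-418303 + 50564)*(v + C(-146)) = (-418303 + 50564)*(-126683 + 449) = -367739*(-126234) = 46421164926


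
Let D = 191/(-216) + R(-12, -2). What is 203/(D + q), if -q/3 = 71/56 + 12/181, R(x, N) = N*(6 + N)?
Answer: -6944427/440842 ≈ -15.753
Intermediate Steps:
D = -1919/216 (D = 191/(-216) - 2*(6 - 2) = 191*(-1/216) - 2*4 = -191/216 - 8 = -1919/216 ≈ -8.8843)
q = -40569/10136 (q = -3*(71/56 + 12/181) = -3*13523/10136 = -40569/10136 ≈ -4.0025)
203/(D + q) = 203/(-1919/216 - 40569/10136) = 203/(-440842/34209) = -34209/440842*203 = -6944427/440842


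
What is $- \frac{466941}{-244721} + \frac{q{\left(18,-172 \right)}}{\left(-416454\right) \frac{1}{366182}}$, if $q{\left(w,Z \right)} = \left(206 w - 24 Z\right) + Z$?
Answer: $- \frac{343297583727097}{50957519667} \approx -6736.9$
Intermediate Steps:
$q{\left(w,Z \right)} = - 23 Z + 206 w$ ($q{\left(w,Z \right)} = \left(- 24 Z + 206 w\right) + Z = - 23 Z + 206 w$)
$- \frac{466941}{-244721} + \frac{q{\left(18,-172 \right)}}{\left(-416454\right) \frac{1}{366182}} = - \frac{466941}{-244721} + \frac{\left(-23\right) \left(-172\right) + 206 \cdot 18}{\left(-416454\right) \frac{1}{366182}} = \left(-466941\right) \left(- \frac{1}{244721}\right) + \frac{3956 + 3708}{\left(-416454\right) \frac{1}{366182}} = \frac{466941}{244721} + \frac{7664}{- \frac{208227}{183091}} = \frac{466941}{244721} + 7664 \left(- \frac{183091}{208227}\right) = \frac{466941}{244721} - \frac{1403209424}{208227} = - \frac{343297583727097}{50957519667}$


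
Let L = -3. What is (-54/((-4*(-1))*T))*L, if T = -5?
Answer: -81/10 ≈ -8.1000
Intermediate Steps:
(-54/((-4*(-1))*T))*L = -54/(-4*(-1)*(-5))*(-3) = -54/(4*(-5))*(-3) = -54/(-20)*(-3) = -54*(-1)/20*(-3) = -9*(-3/10)*(-3) = (27/10)*(-3) = -81/10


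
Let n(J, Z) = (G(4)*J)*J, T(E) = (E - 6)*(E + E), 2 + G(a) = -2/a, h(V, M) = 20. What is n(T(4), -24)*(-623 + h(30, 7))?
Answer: 385920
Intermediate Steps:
G(a) = -2 - 2/a
T(E) = 2*E*(-6 + E) (T(E) = (-6 + E)*(2*E) = 2*E*(-6 + E))
n(J, Z) = -5*J**2/2 (n(J, Z) = ((-2 - 2/4)*J)*J = ((-2 - 2*1/4)*J)*J = ((-2 - 1/2)*J)*J = (-5*J/2)*J = -5*J**2/2)
n(T(4), -24)*(-623 + h(30, 7)) = (-5*64*(-6 + 4)**2/2)*(-623 + 20) = -5*(2*4*(-2))**2/2*(-603) = -5/2*(-16)**2*(-603) = -5/2*256*(-603) = -640*(-603) = 385920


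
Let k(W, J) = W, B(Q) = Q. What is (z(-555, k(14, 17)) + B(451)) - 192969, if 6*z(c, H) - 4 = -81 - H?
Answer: -1155199/6 ≈ -1.9253e+5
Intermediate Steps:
z(c, H) = -77/6 - H/6 (z(c, H) = ⅔ + (-81 - H)/6 = ⅔ + (-27/2 - H/6) = -77/6 - H/6)
(z(-555, k(14, 17)) + B(451)) - 192969 = ((-77/6 - ⅙*14) + 451) - 192969 = ((-77/6 - 7/3) + 451) - 192969 = (-91/6 + 451) - 192969 = 2615/6 - 192969 = -1155199/6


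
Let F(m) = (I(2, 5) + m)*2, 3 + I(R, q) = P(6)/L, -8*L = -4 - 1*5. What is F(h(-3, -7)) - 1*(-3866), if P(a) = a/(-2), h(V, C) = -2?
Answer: 11552/3 ≈ 3850.7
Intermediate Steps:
P(a) = -a/2 (P(a) = a*(-½) = -a/2)
L = 9/8 (L = -(-4 - 1*5)/8 = -(-4 - 5)/8 = -⅛*(-9) = 9/8 ≈ 1.1250)
I(R, q) = -17/3 (I(R, q) = -3 + (-½*6)/(9/8) = -3 - 3*8/9 = -3 - 8/3 = -17/3)
F(m) = -34/3 + 2*m (F(m) = (-17/3 + m)*2 = -34/3 + 2*m)
F(h(-3, -7)) - 1*(-3866) = (-34/3 + 2*(-2)) - 1*(-3866) = (-34/3 - 4) + 3866 = -46/3 + 3866 = 11552/3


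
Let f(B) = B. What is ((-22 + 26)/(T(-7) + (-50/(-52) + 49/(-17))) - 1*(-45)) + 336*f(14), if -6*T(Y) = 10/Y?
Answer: 74137503/15619 ≈ 4746.6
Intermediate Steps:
T(Y) = -5/(3*Y)
((-22 + 26)/(T(-7) + (-50/(-52) + 49/(-17))) - 1*(-45)) + 336*f(14) = ((-22 + 26)/(-5/3/(-7) + (-50/(-52) + 49/(-17))) - 1*(-45)) + 336*14 = (4/(-5/3*(-1/7) + (-50*(-1/52) + 49*(-1/17))) + 45) + 4704 = (4/(5/21 + (25/26 - 49/17)) + 45) + 4704 = (4/(5/21 - 849/442) + 45) + 4704 = (4/(-15619/9282) + 45) + 4704 = (4*(-9282/15619) + 45) + 4704 = (-37128/15619 + 45) + 4704 = 665727/15619 + 4704 = 74137503/15619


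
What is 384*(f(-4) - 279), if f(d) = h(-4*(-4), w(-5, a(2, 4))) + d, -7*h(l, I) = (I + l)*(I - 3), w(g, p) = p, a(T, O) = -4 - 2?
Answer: -726144/7 ≈ -1.0373e+5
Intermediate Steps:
a(T, O) = -6
h(l, I) = -(-3 + I)*(I + l)/7 (h(l, I) = -(I + l)*(I - 3)/7 = -(I + l)*(-3 + I)/7 = -(-3 + I)*(I + l)/7)
f(d) = 90/7 + d (f(d) = (-1/7*(-6)**2 + (3/7)*(-6) + 3*(-4*(-4))/7 - 1/7*(-6)*(-4*(-4))) + d = (-1/7*36 - 18/7 + (3/7)*16 - 1/7*(-6)*16) + d = (-36/7 - 18/7 + 48/7 + 96/7) + d = 90/7 + d)
384*(f(-4) - 279) = 384*((90/7 - 4) - 279) = 384*(62/7 - 279) = 384*(-1891/7) = -726144/7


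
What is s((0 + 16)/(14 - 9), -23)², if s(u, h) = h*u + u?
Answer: 123904/25 ≈ 4956.2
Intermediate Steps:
s(u, h) = u + h*u
s((0 + 16)/(14 - 9), -23)² = (((0 + 16)/(14 - 9))*(1 - 23))² = ((16/5)*(-22))² = (-352/5)² = 123904/25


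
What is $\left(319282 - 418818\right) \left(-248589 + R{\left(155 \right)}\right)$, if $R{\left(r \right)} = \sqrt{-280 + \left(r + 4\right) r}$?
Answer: $24743554704 - 99536 \sqrt{24365} \approx 2.4728 \cdot 10^{10}$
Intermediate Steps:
$R{\left(r \right)} = \sqrt{-280 + r \left(4 + r\right)}$ ($R{\left(r \right)} = \sqrt{-280 + \left(4 + r\right) r} = \sqrt{-280 + r \left(4 + r\right)}$)
$\left(319282 - 418818\right) \left(-248589 + R{\left(155 \right)}\right) = \left(319282 - 418818\right) \left(-248589 + \sqrt{-280 + 155^{2} + 4 \cdot 155}\right) = - 99536 \left(-248589 + \sqrt{-280 + 24025 + 620}\right) = - 99536 \left(-248589 + \sqrt{24365}\right) = 24743554704 - 99536 \sqrt{24365}$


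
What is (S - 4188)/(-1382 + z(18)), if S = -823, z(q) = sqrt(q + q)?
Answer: 5011/1376 ≈ 3.6417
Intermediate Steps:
z(q) = sqrt(2)*sqrt(q) (z(q) = sqrt(2*q) = sqrt(2)*sqrt(q))
(S - 4188)/(-1382 + z(18)) = (-823 - 4188)/(-1382 + sqrt(2)*sqrt(18)) = -5011/(-1382 + sqrt(2)*(3*sqrt(2))) = -5011/(-1382 + 6) = -5011/(-1376) = -5011*(-1/1376) = 5011/1376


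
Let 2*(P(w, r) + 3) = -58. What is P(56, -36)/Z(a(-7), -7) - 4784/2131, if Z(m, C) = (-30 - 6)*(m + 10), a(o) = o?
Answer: -112120/57537 ≈ -1.9487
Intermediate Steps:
P(w, r) = -32 (P(w, r) = -3 + (½)*(-58) = -3 - 29 = -32)
Z(m, C) = -360 - 36*m (Z(m, C) = -36*(10 + m) = -360 - 36*m)
P(56, -36)/Z(a(-7), -7) - 4784/2131 = -32/(-360 - 36*(-7)) - 4784/2131 = -32/(-360 + 252) - 4784*1/2131 = -32/(-108) - 4784/2131 = -32*(-1/108) - 4784/2131 = 8/27 - 4784/2131 = -112120/57537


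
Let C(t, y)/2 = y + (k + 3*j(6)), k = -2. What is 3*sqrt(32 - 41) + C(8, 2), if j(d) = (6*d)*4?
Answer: 864 + 9*I ≈ 864.0 + 9.0*I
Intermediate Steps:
j(d) = 24*d
C(t, y) = 860 + 2*y (C(t, y) = 2*(y + (-2 + 3*(24*6))) = 2*(y + (-2 + 3*144)) = 2*(y + (-2 + 432)) = 2*(y + 430) = 2*(430 + y) = 860 + 2*y)
3*sqrt(32 - 41) + C(8, 2) = 3*sqrt(32 - 41) + (860 + 2*2) = 3*sqrt(-9) + (860 + 4) = 3*(3*I) + 864 = 9*I + 864 = 864 + 9*I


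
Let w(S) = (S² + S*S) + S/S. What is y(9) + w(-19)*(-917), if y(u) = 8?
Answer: -662983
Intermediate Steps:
w(S) = 1 + 2*S² (w(S) = (S² + S²) + 1 = 2*S² + 1 = 1 + 2*S²)
y(9) + w(-19)*(-917) = 8 + (1 + 2*(-19)²)*(-917) = 8 + (1 + 2*361)*(-917) = 8 + (1 + 722)*(-917) = 8 + 723*(-917) = 8 - 662991 = -662983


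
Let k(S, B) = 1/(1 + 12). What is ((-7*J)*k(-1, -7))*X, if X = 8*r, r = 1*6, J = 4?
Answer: -1344/13 ≈ -103.38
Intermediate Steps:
r = 6
k(S, B) = 1/13
X = 48 (X = 8*6 = 48)
((-7*J)*k(-1, -7))*X = (-7*4*(1/13))*48 = -28*1/13*48 = -28/13*48 = -1344/13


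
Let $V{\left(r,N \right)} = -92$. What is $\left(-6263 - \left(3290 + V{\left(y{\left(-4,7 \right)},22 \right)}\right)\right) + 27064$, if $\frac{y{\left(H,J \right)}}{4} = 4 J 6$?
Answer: $17603$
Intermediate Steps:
$y{\left(H,J \right)} = 96 J$ ($y{\left(H,J \right)} = 4 \cdot 4 J 6 = 4 \cdot 24 J = 96 J$)
$\left(-6263 - \left(3290 + V{\left(y{\left(-4,7 \right)},22 \right)}\right)\right) + 27064 = \left(-6263 - 3198\right) + 27064 = -9461 + 27064 = 17603$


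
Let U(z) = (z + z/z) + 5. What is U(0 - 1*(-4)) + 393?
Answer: 403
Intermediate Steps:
U(z) = 6 + z (U(z) = (z + 1) + 5 = (1 + z) + 5 = 6 + z)
U(0 - 1*(-4)) + 393 = (6 + (0 - 1*(-4))) + 393 = (6 + (0 + 4)) + 393 = (6 + 4) + 393 = 10 + 393 = 403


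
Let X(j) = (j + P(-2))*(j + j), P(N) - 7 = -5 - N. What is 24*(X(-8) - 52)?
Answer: 288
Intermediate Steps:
P(N) = 2 - N (P(N) = 7 + (-5 - N) = 2 - N)
X(j) = 2*j*(4 + j) (X(j) = (j + (2 - 1*(-2)))*(j + j) = (j + (2 + 2))*(2*j) = (j + 4)*(2*j) = (4 + j)*(2*j) = 2*j*(4 + j))
24*(X(-8) - 52) = 24*(2*(-8)*(4 - 8) - 52) = 24*(2*(-8)*(-4) - 52) = 24*(64 - 52) = 24*12 = 288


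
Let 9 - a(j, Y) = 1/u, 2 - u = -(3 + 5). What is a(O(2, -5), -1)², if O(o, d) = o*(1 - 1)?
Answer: 7921/100 ≈ 79.210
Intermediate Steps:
O(o, d) = 0 (O(o, d) = o*0 = 0)
u = 10 (u = 2 - (-1)*(3 + 5) = 2 - (-1)*8 = 2 - 1*(-8) = 2 + 8 = 10)
a(j, Y) = 89/10 (a(j, Y) = 9 - 1/10 = 9 - 1*⅒ = 9 - ⅒ = 89/10)
a(O(2, -5), -1)² = (89/10)² = 7921/100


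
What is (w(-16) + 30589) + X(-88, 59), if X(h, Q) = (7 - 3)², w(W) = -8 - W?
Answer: 30613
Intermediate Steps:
X(h, Q) = 16 (X(h, Q) = 4² = 16)
(w(-16) + 30589) + X(-88, 59) = ((-8 - 1*(-16)) + 30589) + 16 = ((-8 + 16) + 30589) + 16 = (8 + 30589) + 16 = 30597 + 16 = 30613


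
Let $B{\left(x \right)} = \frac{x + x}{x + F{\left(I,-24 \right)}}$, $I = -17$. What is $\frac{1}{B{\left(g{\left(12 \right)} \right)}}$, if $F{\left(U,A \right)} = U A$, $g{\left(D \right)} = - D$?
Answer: $- \frac{33}{2} \approx -16.5$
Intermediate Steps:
$F{\left(U,A \right)} = A U$
$B{\left(x \right)} = \frac{2 x}{408 + x}$ ($B{\left(x \right)} = \frac{x + x}{x - -408} = \frac{2 x}{x + 408} = \frac{2 x}{408 + x}$)
$\frac{1}{B{\left(g{\left(12 \right)} \right)}} = \frac{1}{2 \left(\left(-1\right) 12\right) \frac{1}{408 - 12}} = \frac{1}{2 \left(-12\right) \frac{1}{408 - 12}} = \frac{1}{2 \left(-12\right) \frac{1}{396}} = \frac{1}{- \frac{2}{33}} = - \frac{33}{2}$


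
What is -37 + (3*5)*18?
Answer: 233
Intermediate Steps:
-37 + (3*5)*18 = -37 + 15*18 = -37 + 270 = 233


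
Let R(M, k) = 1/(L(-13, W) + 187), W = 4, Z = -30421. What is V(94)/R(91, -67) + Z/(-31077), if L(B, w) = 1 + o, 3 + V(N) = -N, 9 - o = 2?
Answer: -587791034/31077 ≈ -18914.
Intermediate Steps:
o = 7 (o = 9 - 1*2 = 9 - 2 = 7)
V(N) = -3 - N
L(B, w) = 8 (L(B, w) = 1 + 7 = 8)
R(M, k) = 1/195 (R(M, k) = 1/(8 + 187) = 1/195)
V(94)/R(91, -67) + Z/(-31077) = (-3 - 1*94)/(1/195) - 30421/(-31077) = (-3 - 94)*195 - 30421*(-1/31077) = -97*195 + 30421/31077 = -18915 + 30421/31077 = -587791034/31077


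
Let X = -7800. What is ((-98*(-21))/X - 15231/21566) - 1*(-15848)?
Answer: 222142080481/14017900 ≈ 15847.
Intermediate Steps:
((-98*(-21))/X - 15231/21566) - 1*(-15848) = (-98*(-21)/(-7800) - 15231/21566) - 1*(-15848) = (2058*(-1/7800) - 15231*1/21566) + 15848 = (-343/1300 - 15231/21566) + 15848 = -13598719/14017900 + 15848 = 222142080481/14017900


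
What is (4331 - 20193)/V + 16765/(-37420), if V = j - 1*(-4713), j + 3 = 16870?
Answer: -47767237/40376180 ≈ -1.1831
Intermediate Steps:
j = 16867 (j = -3 + 16870 = 16867)
V = 21580 (V = 16867 - 1*(-4713) = 16867 + 4713 = 21580)
(4331 - 20193)/V + 16765/(-37420) = (4331 - 20193)/21580 + 16765/(-37420) = -15862*1/21580 + 16765*(-1/37420) = -7931/10790 - 3353/7484 = -47767237/40376180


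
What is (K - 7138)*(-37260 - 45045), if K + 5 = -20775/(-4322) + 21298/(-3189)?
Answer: 2701709723356125/4594286 ≈ 5.8806e+8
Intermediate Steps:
K = -94712771/13782858 (K = -5 + (-20775/(-4322) + 21298/(-3189)) = -5 + (-20775*(-1/4322) + 21298*(-1/3189)) = -5 + (20775/4322 - 21298/3189) = -5 - 25798481/13782858 = -94712771/13782858 ≈ -6.8718)
(K - 7138)*(-37260 - 45045) = (-94712771/13782858 - 7138)*(-37260 - 45045) = -98476753175/13782858*(-82305) = 2701709723356125/4594286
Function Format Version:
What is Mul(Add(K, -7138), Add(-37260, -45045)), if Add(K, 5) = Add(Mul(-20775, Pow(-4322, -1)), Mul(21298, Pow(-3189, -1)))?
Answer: Rational(2701709723356125, 4594286) ≈ 5.8806e+8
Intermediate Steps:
K = Rational(-94712771, 13782858) (K = Add(-5, Add(Mul(-20775, Pow(-4322, -1)), Mul(21298, Pow(-3189, -1)))) = Add(-5, Add(Mul(-20775, Rational(-1, 4322)), Mul(21298, Rational(-1, 3189)))) = Add(-5, Add(Rational(20775, 4322), Rational(-21298, 3189))) = Add(-5, Rational(-25798481, 13782858)) = Rational(-94712771, 13782858) ≈ -6.8718)
Mul(Add(K, -7138), Add(-37260, -45045)) = Mul(Add(Rational(-94712771, 13782858), -7138), Add(-37260, -45045)) = Mul(Rational(-98476753175, 13782858), -82305) = Rational(2701709723356125, 4594286)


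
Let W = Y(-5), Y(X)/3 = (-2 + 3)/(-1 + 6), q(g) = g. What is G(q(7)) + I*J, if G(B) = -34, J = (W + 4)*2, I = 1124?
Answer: 51534/5 ≈ 10307.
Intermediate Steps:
Y(X) = ⅗ (Y(X) = 3*((-2 + 3)/(-1 + 6)) = 3*(1/5) = 3*(1*(⅕)) = 3*(⅕) = ⅗)
W = ⅗ ≈ 0.60000
J = 46/5 (J = (⅗ + 4)*2 = (23/5)*2 = 46/5 ≈ 9.2000)
G(q(7)) + I*J = -34 + 1124*(46/5) = -34 + 51704/5 = 51534/5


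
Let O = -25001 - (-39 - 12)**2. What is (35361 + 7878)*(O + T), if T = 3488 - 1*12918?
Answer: -1601226648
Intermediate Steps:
O = -27602 (O = -25001 - 1*(-51)**2 = -25001 - 1*2601 = -25001 - 2601 = -27602)
T = -9430 (T = 3488 - 12918 = -9430)
(35361 + 7878)*(O + T) = (35361 + 7878)*(-27602 - 9430) = 43239*(-37032) = -1601226648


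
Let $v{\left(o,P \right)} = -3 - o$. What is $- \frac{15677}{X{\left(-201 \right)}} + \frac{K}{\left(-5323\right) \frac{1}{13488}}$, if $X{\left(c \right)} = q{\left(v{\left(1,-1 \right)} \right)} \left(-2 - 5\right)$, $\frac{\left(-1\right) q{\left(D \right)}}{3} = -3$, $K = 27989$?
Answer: $- \frac{23700036145}{335349} \approx -70673.0$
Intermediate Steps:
$q{\left(D \right)} = 9$ ($q{\left(D \right)} = \left(-3\right) \left(-3\right) = 9$)
$X{\left(c \right)} = -63$ ($X{\left(c \right)} = 9 \left(-2 - 5\right) = 9 \left(-7\right) = -63$)
$- \frac{15677}{X{\left(-201 \right)}} + \frac{K}{\left(-5323\right) \frac{1}{13488}} = - \frac{15677}{-63} + \frac{27989}{\left(-5323\right) \frac{1}{13488}} = \left(-15677\right) \left(- \frac{1}{63}\right) + \frac{27989}{\left(-5323\right) \frac{1}{13488}} = \frac{15677}{63} + \frac{27989}{- \frac{5323}{13488}} = \frac{15677}{63} + 27989 \left(- \frac{13488}{5323}\right) = \frac{15677}{63} - \frac{377515632}{5323} = - \frac{23700036145}{335349}$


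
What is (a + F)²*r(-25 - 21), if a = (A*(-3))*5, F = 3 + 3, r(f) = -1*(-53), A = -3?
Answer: 137853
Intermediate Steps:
r(f) = 53
F = 6
a = 45 (a = -3*(-3)*5 = 9*5 = 45)
(a + F)²*r(-25 - 21) = (45 + 6)²*53 = 51²*53 = 2601*53 = 137853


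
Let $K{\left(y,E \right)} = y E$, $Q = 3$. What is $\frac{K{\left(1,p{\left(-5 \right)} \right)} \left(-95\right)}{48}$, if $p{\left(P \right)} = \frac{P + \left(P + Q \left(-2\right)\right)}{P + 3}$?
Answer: $- \frac{95}{6} \approx -15.833$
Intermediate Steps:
$p{\left(P \right)} = \frac{-6 + 2 P}{3 + P}$ ($p{\left(P \right)} = \frac{P + \left(P + 3 \left(-2\right)\right)}{P + 3} = \frac{P + \left(P - 6\right)}{3 + P} = \frac{P + \left(-6 + P\right)}{3 + P} = \frac{-6 + 2 P}{3 + P}$)
$K{\left(y,E \right)} = E y$
$\frac{K{\left(1,p{\left(-5 \right)} \right)} \left(-95\right)}{48} = \frac{\frac{2 \left(-3 - 5\right)}{3 - 5} \cdot 1 \left(-95\right)}{48} = 2 \frac{1}{-2} \left(-8\right) 1 \left(-95\right) \frac{1}{48} = 2 \left(- \frac{1}{2}\right) \left(-8\right) 1 \left(-95\right) \frac{1}{48} = 8 \cdot 1 \left(-95\right) \frac{1}{48} = 8 \left(-95\right) \frac{1}{48} = \left(-760\right) \frac{1}{48} = - \frac{95}{6}$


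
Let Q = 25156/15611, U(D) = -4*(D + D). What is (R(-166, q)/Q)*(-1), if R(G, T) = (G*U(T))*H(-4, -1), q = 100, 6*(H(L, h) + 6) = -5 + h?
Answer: 3627996400/6289 ≈ 5.7688e+5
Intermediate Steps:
H(L, h) = -41/6 + h/6 (H(L, h) = -6 + (-5 + h)/6 = -6 + (-⅚ + h/6) = -41/6 + h/6)
U(D) = -8*D
R(G, T) = 56*G*T (R(G, T) = (G*(-8*T))*(-41/6 + (⅙)*(-1)) = (-8*G*T)*(-41/6 - ⅙) = -8*G*T*(-7) = 56*G*T)
Q = 25156/15611 (Q = 25156*(1/15611) = 25156/15611 ≈ 1.6114)
(R(-166, q)/Q)*(-1) = ((56*(-166)*100)/(25156/15611))*(-1) = -929600*15611/25156*(-1) = -3627996400/6289*(-1) = 3627996400/6289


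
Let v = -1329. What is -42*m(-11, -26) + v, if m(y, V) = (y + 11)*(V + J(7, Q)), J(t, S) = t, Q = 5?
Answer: -1329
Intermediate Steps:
m(y, V) = (7 + V)*(11 + y) (m(y, V) = (y + 11)*(V + 7) = (11 + y)*(7 + V) = (7 + V)*(11 + y))
-42*m(-11, -26) + v = -42*(77 + 7*(-11) + 11*(-26) - 26*(-11)) - 1329 = -42*(77 - 77 - 286 + 286) - 1329 = -42*0 - 1329 = 0 - 1329 = -1329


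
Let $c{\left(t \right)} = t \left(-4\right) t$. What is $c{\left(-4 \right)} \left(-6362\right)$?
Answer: $407168$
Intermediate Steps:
$c{\left(t \right)} = - 4 t^{2}$ ($c{\left(t \right)} = - 4 t t = - 4 t^{2}$)
$c{\left(-4 \right)} \left(-6362\right) = - 4 \left(-4\right)^{2} \left(-6362\right) = \left(-4\right) 16 \left(-6362\right) = \left(-64\right) \left(-6362\right) = 407168$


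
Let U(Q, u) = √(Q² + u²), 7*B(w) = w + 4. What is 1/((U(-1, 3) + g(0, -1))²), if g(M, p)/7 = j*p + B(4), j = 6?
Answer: (34 - √10)⁻² ≈ 0.0010516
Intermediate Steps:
B(w) = 4/7 + w/7 (B(w) = (w + 4)/7 = (4 + w)/7 = 4/7 + w/7)
g(M, p) = 8 + 42*p (g(M, p) = 7*(6*p + (4/7 + (⅐)*4)) = 7*(6*p + (4/7 + 4/7)) = 7*(6*p + 8/7) = 7*(8/7 + 6*p) = 8 + 42*p)
1/((U(-1, 3) + g(0, -1))²) = 1/((√((-1)² + 3²) + (8 + 42*(-1)))²) = 1/((√(1 + 9) + (8 - 42))²) = 1/((√10 - 34)²) = 1/((-34 + √10)²) = (-34 + √10)⁻²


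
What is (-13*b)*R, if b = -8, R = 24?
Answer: 2496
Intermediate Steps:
(-13*b)*R = -13*(-8)*24 = 104*24 = 2496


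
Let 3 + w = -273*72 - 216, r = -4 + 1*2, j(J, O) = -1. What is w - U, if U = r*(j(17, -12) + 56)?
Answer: -19765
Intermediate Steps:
r = -2 (r = -4 + 2 = -2)
U = -110 (U = -2*(-1 + 56) = -2*55 = -110)
w = -19875 (w = -3 + (-273*72 - 216) = -3 + (-19656 - 216) = -3 - 19872 = -19875)
w - U = -19875 - 1*(-110) = -19875 + 110 = -19765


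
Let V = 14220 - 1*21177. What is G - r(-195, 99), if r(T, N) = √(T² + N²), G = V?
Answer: -6957 - 3*√5314 ≈ -7175.7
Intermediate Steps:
V = -6957 (V = 14220 - 21177 = -6957)
G = -6957
r(T, N) = √(N² + T²)
G - r(-195, 99) = -6957 - √(99² + (-195)²) = -6957 - √(9801 + 38025) = -6957 - √47826 = -6957 - 3*√5314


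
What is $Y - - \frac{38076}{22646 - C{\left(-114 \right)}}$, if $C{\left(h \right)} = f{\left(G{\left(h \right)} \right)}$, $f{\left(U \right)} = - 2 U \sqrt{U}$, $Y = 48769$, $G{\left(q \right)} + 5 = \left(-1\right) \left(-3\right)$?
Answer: $\frac{2084301830809}{42736779} + \frac{12692 i \sqrt{2}}{42736779} \approx 48771.0 + 0.00041999 i$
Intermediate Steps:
$G{\left(q \right)} = -2$ ($G{\left(q \right)} = -5 - -3 = -5 + 3 = -2$)
$f{\left(U \right)} = - 2 U^{\frac{3}{2}}$
$C{\left(h \right)} = 4 i \sqrt{2}$ ($C{\left(h \right)} = - 2 \left(-2\right)^{\frac{3}{2}} = - 2 \left(- 2 i \sqrt{2}\right) = 4 i \sqrt{2}$)
$Y - - \frac{38076}{22646 - C{\left(-114 \right)}} = 48769 - - \frac{38076}{22646 - 4 i \sqrt{2}} = 48769 + \frac{38076}{22646 - 4 i \sqrt{2}}$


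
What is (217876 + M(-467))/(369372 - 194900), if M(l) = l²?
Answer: 435965/174472 ≈ 2.4988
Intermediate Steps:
(217876 + M(-467))/(369372 - 194900) = (217876 + (-467)²)/(369372 - 194900) = (217876 + 218089)/174472 = 435965*(1/174472) = 435965/174472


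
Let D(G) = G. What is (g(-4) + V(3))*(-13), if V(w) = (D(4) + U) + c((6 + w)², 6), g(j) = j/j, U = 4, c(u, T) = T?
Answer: -195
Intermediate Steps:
g(j) = 1
V(w) = 14 (V(w) = (4 + 4) + 6 = 8 + 6 = 14)
(g(-4) + V(3))*(-13) = (1 + 14)*(-13) = 15*(-13) = -195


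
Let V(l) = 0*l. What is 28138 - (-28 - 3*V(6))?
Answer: 28166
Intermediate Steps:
V(l) = 0
28138 - (-28 - 3*V(6)) = 28138 - (-28 - 3*0) = 28138 - (-28 + 0) = 28138 - 1*(-28) = 28138 + 28 = 28166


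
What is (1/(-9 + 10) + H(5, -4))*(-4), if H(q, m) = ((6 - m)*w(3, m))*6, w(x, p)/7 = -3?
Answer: 5036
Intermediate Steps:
w(x, p) = -21 (w(x, p) = 7*(-3) = -21)
H(q, m) = -756 + 126*m (H(q, m) = ((6 - m)*(-21))*6 = (-126 + 21*m)*6 = -756 + 126*m)
(1/(-9 + 10) + H(5, -4))*(-4) = (1/(-9 + 10) + (-756 + 126*(-4)))*(-4) = (1/1 + (-756 - 504))*(-4) = (1 - 1260)*(-4) = -1259*(-4) = 5036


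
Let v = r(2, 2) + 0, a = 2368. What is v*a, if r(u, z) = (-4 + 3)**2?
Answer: 2368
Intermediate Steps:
r(u, z) = 1 (r(u, z) = (-1)**2 = 1)
v = 1 (v = 1 + 0 = 1)
v*a = 1*2368 = 2368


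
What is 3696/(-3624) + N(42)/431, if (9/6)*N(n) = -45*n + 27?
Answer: -253916/65081 ≈ -3.9015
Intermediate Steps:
N(n) = 18 - 30*n (N(n) = 2*(-45*n + 27)/3 = 2*(27 - 45*n)/3 = 18 - 30*n)
3696/(-3624) + N(42)/431 = 3696/(-3624) + (18 - 30*42)/431 = 3696*(-1/3624) + (18 - 1260)*(1/431) = -154/151 - 1242*1/431 = -154/151 - 1242/431 = -253916/65081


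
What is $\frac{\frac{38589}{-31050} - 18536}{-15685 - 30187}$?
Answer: $\frac{191860463}{474775200} \approx 0.40411$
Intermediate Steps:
$\frac{\frac{38589}{-31050} - 18536}{-15685 - 30187} = \frac{38589 \left(- \frac{1}{31050}\right) - 18536}{-45872} = \left(- \frac{12863}{10350} - 18536\right) \left(- \frac{1}{45872}\right) = \left(- \frac{191860463}{10350}\right) \left(- \frac{1}{45872}\right) = \frac{191860463}{474775200}$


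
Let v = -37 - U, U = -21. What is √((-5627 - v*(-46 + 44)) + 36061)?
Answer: 3*√3378 ≈ 174.36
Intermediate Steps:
v = -16 (v = -37 - 1*(-21) = -37 + 21 = -16)
√((-5627 - v*(-46 + 44)) + 36061) = √((-5627 - (-16)*(-46 + 44)) + 36061) = √((-5627 - (-16)*(-2)) + 36061) = √((-5627 - 1*32) + 36061) = √((-5627 - 32) + 36061) = √(-5659 + 36061) = √30402 = 3*√3378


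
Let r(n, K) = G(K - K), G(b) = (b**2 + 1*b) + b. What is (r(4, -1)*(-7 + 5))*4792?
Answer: 0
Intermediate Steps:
G(b) = b**2 + 2*b (G(b) = (b**2 + b) + b = (b + b**2) + b = b**2 + 2*b)
r(n, K) = 0 (r(n, K) = (K - K)*(2 + (K - K)) = 0*(2 + 0) = 0*2 = 0)
(r(4, -1)*(-7 + 5))*4792 = (0*(-7 + 5))*4792 = (0*(-2))*4792 = 0*4792 = 0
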